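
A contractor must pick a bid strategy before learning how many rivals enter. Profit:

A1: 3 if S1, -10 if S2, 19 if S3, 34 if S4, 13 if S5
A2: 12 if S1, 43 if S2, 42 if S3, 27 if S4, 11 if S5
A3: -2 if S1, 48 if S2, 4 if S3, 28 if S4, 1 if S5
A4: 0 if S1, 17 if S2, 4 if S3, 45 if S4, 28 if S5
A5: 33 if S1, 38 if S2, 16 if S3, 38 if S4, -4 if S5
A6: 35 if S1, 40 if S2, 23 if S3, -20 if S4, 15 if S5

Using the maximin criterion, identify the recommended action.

Row minima: A1=-10, A2=11, A3=-2, A4=0, A5=-4, A6=-20
Best worst-case = 11 → A2.

A2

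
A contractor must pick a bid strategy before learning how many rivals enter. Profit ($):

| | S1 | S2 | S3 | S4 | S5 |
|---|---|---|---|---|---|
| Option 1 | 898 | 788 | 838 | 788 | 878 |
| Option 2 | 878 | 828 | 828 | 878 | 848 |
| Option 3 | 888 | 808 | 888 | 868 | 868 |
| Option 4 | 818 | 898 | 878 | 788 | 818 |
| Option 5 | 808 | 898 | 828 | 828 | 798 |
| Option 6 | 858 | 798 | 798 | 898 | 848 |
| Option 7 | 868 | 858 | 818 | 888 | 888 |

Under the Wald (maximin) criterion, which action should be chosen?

Option 2

Row minima: Option 1=788, Option 2=828, Option 3=808, Option 4=788, Option 5=798, Option 6=798, Option 7=818
Best worst-case = 828 → Option 2.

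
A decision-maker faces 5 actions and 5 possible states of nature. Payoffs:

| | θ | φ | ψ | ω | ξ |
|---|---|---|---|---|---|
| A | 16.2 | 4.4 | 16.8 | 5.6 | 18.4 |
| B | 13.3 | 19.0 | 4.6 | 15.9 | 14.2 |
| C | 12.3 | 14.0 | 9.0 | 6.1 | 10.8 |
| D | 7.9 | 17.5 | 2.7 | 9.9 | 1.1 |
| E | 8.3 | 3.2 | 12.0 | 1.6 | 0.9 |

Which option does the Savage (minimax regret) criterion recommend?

Column bests: θ=16.2, φ=19.0, ψ=16.8, ω=15.9, ξ=18.4.
A regrets: 0.0, 14.6, 0.0, 10.3, 0.0 → max 14.6
B regrets: 2.9, 0.0, 12.2, 0.0, 4.2 → max 12.2
C regrets: 3.9, 5.0, 7.8, 9.8, 7.6 → max 9.8
D regrets: 8.3, 1.5, 14.1, 6.0, 17.3 → max 17.3
E regrets: 7.9, 15.8, 4.8, 14.3, 17.5 → max 17.5
Smallest max regret = 9.8 → C.

C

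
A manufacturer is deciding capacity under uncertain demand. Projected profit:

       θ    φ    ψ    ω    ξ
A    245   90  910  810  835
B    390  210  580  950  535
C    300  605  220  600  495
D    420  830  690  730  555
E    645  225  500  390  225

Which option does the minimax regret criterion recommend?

D

Column bests: θ=645, φ=830, ψ=910, ω=950, ξ=835.
A regrets: 400, 740, 0, 140, 0 → max 740
B regrets: 255, 620, 330, 0, 300 → max 620
C regrets: 345, 225, 690, 350, 340 → max 690
D regrets: 225, 0, 220, 220, 280 → max 280
E regrets: 0, 605, 410, 560, 610 → max 610
Smallest max regret = 280 → D.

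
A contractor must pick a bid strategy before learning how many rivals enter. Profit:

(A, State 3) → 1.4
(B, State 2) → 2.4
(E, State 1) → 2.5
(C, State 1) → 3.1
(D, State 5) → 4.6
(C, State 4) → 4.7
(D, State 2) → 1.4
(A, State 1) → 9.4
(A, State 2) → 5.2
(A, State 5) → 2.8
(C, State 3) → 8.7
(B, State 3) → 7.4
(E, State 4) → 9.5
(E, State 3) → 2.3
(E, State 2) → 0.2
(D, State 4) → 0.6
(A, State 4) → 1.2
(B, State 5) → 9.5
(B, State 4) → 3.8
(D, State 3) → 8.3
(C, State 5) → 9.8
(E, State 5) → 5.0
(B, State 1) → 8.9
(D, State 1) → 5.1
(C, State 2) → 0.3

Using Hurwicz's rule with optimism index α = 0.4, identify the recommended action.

B

A: 0.4·9.4 + 0.6·1.2 = 4.48
B: 0.4·9.5 + 0.6·2.4 = 5.24
C: 0.4·9.8 + 0.6·0.3 = 4.1
D: 0.4·8.3 + 0.6·0.6 = 3.68
E: 0.4·9.5 + 0.6·0.2 = 3.92
Highest Hurwicz score = 5.24 → B.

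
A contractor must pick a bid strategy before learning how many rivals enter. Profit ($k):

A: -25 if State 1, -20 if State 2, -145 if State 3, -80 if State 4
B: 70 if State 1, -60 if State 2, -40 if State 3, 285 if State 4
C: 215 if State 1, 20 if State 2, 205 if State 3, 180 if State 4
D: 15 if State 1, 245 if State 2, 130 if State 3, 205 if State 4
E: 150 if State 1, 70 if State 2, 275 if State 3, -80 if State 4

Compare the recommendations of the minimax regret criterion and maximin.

minimax regret → D; maximin → C (disagree)

Column bests: State 1=215, State 2=245, State 3=275, State 4=285.
A regrets: 240, 265, 420, 365 → max 420
B regrets: 145, 305, 315, 0 → max 315
C regrets: 0, 225, 70, 105 → max 225
D regrets: 200, 0, 145, 80 → max 200
E regrets: 65, 175, 0, 365 → max 365
Smallest max regret = 200 → D.
Row minima: A=-145, B=-60, C=20, D=15, E=-80
Best worst-case = 20 → C.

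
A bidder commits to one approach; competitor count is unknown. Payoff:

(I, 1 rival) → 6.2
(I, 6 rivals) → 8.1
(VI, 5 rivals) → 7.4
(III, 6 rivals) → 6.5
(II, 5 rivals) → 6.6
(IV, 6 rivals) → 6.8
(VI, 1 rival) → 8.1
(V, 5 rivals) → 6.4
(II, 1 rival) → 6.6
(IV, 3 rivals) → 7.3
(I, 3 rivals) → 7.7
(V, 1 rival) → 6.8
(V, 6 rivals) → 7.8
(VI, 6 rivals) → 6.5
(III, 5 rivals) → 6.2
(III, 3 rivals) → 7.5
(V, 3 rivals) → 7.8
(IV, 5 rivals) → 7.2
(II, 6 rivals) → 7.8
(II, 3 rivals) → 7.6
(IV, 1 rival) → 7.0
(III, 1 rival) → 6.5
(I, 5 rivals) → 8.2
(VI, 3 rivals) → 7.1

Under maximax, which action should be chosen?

Row maxima: I=8.2, II=7.8, III=7.5, IV=7.3, V=7.8, VI=8.1
Best best-case = 8.2 → I.

I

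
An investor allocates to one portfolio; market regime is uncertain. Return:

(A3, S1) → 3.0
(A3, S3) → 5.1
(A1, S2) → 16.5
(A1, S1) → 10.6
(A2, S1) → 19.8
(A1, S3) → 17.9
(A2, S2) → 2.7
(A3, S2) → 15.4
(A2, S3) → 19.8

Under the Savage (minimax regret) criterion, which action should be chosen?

A1

Column bests: S1=19.8, S2=16.5, S3=19.8.
A1 regrets: 9.2, 0.0, 1.9 → max 9.2
A2 regrets: 0.0, 13.8, 0.0 → max 13.8
A3 regrets: 16.8, 1.1, 14.7 → max 16.8
Smallest max regret = 9.2 → A1.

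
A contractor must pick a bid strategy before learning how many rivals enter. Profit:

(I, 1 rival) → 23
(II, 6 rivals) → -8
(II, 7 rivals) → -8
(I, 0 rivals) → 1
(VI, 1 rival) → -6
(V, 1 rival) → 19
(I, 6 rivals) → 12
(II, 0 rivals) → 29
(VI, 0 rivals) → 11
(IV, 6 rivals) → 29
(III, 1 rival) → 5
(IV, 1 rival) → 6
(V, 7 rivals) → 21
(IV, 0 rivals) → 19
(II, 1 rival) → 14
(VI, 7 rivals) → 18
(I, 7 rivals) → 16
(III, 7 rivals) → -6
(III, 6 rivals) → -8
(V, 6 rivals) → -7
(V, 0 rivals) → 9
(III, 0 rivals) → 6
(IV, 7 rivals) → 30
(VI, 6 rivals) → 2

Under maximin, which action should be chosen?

IV

Row minima: I=1, II=-8, III=-8, IV=6, V=-7, VI=-6
Best worst-case = 6 → IV.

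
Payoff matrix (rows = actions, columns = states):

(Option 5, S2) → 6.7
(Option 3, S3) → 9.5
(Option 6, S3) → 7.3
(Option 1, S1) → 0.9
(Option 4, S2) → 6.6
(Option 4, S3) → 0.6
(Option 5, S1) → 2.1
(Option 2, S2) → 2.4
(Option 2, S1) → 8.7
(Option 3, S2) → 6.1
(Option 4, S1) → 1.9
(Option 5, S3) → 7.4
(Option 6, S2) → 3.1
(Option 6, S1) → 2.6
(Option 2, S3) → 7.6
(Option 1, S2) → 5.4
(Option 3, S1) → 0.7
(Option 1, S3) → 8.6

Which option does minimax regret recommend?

Option 2

Column bests: S1=8.7, S2=6.7, S3=9.5.
Option 1 regrets: 7.8, 1.3, 0.9 → max 7.8
Option 2 regrets: 0.0, 4.3, 1.9 → max 4.3
Option 3 regrets: 8.0, 0.6, 0.0 → max 8.0
Option 4 regrets: 6.8, 0.1, 8.9 → max 8.9
Option 5 regrets: 6.6, 0.0, 2.1 → max 6.6
Option 6 regrets: 6.1, 3.6, 2.2 → max 6.1
Smallest max regret = 4.3 → Option 2.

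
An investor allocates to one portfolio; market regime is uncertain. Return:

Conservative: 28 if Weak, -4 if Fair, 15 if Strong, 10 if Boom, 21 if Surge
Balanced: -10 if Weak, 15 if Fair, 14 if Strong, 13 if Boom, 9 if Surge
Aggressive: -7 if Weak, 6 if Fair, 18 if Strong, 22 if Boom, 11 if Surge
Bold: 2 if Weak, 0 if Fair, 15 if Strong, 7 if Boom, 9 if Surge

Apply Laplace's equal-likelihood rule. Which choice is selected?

Conservative

Row averages: Conservative=14, Balanced=8.2, Aggressive=10, Bold=6.6
Highest average = 14 → Conservative.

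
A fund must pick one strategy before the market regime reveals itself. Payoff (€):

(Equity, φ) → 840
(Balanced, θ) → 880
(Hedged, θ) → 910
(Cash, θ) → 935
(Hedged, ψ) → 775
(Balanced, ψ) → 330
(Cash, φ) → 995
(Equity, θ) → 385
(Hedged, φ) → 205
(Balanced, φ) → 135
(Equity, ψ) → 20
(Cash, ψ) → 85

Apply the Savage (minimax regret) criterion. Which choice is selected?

Column bests: θ=935, φ=995, ψ=775.
Hedged regrets: 25, 790, 0 → max 790
Equity regrets: 550, 155, 755 → max 755
Cash regrets: 0, 0, 690 → max 690
Balanced regrets: 55, 860, 445 → max 860
Smallest max regret = 690 → Cash.

Cash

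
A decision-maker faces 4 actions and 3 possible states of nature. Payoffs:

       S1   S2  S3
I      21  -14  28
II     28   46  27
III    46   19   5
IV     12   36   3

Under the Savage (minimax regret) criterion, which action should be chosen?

Column bests: S1=46, S2=46, S3=28.
I regrets: 25, 60, 0 → max 60
II regrets: 18, 0, 1 → max 18
III regrets: 0, 27, 23 → max 27
IV regrets: 34, 10, 25 → max 34
Smallest max regret = 18 → II.

II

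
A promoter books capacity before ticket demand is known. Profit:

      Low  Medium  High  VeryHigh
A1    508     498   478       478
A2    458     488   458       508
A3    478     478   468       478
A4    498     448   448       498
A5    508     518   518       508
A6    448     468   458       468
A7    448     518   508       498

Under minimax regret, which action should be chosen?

A5

Column bests: Low=508, Medium=518, High=518, VeryHigh=508.
A1 regrets: 0, 20, 40, 30 → max 40
A2 regrets: 50, 30, 60, 0 → max 60
A3 regrets: 30, 40, 50, 30 → max 50
A4 regrets: 10, 70, 70, 10 → max 70
A5 regrets: 0, 0, 0, 0 → max 0
A6 regrets: 60, 50, 60, 40 → max 60
A7 regrets: 60, 0, 10, 10 → max 60
Smallest max regret = 0 → A5.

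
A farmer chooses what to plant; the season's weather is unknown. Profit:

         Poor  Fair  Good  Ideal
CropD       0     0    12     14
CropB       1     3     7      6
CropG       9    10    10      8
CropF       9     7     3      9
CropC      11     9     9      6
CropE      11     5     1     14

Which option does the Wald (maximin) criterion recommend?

Row minima: CropD=0, CropB=1, CropG=8, CropF=3, CropC=6, CropE=1
Best worst-case = 8 → CropG.

CropG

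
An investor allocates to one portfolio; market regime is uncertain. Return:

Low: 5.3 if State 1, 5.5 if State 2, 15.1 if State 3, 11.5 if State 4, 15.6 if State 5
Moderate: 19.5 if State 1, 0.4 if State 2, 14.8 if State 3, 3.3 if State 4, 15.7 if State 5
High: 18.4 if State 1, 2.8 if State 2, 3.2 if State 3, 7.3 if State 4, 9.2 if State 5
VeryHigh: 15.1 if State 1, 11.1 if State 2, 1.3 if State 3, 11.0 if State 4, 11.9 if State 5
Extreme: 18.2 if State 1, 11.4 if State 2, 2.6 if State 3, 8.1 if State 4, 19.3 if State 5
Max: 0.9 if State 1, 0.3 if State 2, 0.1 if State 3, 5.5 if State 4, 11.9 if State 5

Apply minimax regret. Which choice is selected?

Moderate

Column bests: State 1=19.5, State 2=11.4, State 3=15.1, State 4=11.5, State 5=19.3.
Low regrets: 14.2, 5.9, 0.0, 0.0, 3.7 → max 14.2
Moderate regrets: 0.0, 11.0, 0.3, 8.2, 3.6 → max 11.0
High regrets: 1.1, 8.6, 11.9, 4.2, 10.1 → max 11.9
VeryHigh regrets: 4.4, 0.3, 13.8, 0.5, 7.4 → max 13.8
Extreme regrets: 1.3, 0.0, 12.5, 3.4, 0.0 → max 12.5
Max regrets: 18.6, 11.1, 15.0, 6.0, 7.4 → max 18.6
Smallest max regret = 11.0 → Moderate.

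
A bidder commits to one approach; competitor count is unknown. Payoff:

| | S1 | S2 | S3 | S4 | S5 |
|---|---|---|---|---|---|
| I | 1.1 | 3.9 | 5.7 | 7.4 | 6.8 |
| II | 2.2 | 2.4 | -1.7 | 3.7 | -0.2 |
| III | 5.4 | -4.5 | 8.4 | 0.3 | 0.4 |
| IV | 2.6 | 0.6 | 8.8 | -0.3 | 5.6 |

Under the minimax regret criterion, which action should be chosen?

Column bests: S1=5.4, S2=3.9, S3=8.8, S4=7.4, S5=6.8.
I regrets: 4.3, 0.0, 3.1, 0.0, 0.0 → max 4.3
II regrets: 3.2, 1.5, 10.5, 3.7, 7.0 → max 10.5
III regrets: 0.0, 8.4, 0.4, 7.1, 6.4 → max 8.4
IV regrets: 2.8, 3.3, 0.0, 7.7, 1.2 → max 7.7
Smallest max regret = 4.3 → I.

I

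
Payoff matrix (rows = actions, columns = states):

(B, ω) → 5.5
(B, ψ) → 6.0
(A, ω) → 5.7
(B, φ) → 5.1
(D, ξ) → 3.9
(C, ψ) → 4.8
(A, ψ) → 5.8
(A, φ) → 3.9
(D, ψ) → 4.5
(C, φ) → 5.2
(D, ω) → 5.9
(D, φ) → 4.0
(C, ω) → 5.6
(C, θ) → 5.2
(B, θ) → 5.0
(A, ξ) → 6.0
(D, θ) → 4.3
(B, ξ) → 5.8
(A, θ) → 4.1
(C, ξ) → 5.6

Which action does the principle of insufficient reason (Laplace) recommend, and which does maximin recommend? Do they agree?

Row averages: A=5.1, B=5.48, C=5.28, D=4.52
Highest average = 5.48 → B.
Row minima: A=3.9, B=5.0, C=4.8, D=3.9
Best worst-case = 5.0 → B.

laplace → B; maximin → B (agree)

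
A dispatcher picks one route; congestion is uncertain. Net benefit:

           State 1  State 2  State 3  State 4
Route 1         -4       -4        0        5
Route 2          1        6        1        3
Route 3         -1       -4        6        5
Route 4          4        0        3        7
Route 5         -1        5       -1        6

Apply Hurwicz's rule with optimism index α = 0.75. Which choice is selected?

Route 4

Route 1: 0.75·5 + 0.25·(-4) = 2.75
Route 2: 0.75·6 + 0.25·1 = 4.75
Route 3: 0.75·6 + 0.25·(-4) = 3.5
Route 4: 0.75·7 + 0.25·0 = 5.25
Route 5: 0.75·6 + 0.25·(-1) = 4.25
Highest Hurwicz score = 5.25 → Route 4.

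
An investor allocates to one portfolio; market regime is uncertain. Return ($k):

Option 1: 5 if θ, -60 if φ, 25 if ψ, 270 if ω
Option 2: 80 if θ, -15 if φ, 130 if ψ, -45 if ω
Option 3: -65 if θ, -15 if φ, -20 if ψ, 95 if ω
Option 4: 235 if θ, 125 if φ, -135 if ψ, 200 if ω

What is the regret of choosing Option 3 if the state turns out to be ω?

175

Best payoff under ω is 270.
Regret = 270 − 95 = 175.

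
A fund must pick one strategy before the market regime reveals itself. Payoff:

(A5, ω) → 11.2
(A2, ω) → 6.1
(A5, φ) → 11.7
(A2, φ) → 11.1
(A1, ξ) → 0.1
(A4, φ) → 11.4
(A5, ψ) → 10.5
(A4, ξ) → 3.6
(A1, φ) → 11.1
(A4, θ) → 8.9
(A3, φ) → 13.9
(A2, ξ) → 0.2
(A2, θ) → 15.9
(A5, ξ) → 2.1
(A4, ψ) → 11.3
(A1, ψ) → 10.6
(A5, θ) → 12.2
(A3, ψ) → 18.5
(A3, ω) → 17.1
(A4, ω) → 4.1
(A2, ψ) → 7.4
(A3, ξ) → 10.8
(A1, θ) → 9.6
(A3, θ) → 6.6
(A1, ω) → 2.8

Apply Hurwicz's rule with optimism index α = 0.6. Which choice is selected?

A3

A1: 0.6·11.1 + 0.4·0.1 = 6.7
A2: 0.6·15.9 + 0.4·0.2 = 9.62
A3: 0.6·18.5 + 0.4·6.6 = 13.74
A4: 0.6·11.4 + 0.4·3.6 = 8.28
A5: 0.6·12.2 + 0.4·2.1 = 8.16
Highest Hurwicz score = 13.74 → A3.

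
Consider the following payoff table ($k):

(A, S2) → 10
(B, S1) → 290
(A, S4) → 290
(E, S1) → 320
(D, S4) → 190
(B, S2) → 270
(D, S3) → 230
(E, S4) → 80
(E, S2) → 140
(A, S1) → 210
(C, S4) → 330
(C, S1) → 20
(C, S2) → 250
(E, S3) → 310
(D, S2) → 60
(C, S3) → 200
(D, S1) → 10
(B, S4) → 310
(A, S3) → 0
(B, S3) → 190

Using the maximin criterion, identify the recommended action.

Row minima: A=0, B=190, C=20, D=10, E=80
Best worst-case = 190 → B.

B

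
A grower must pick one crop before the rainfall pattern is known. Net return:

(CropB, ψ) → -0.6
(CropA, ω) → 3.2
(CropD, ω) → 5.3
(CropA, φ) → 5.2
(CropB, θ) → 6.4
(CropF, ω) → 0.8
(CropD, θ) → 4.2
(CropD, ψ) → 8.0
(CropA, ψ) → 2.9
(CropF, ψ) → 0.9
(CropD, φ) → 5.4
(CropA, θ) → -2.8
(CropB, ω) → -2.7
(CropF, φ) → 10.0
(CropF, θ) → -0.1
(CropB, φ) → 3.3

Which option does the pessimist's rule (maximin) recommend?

CropD

Row minima: CropD=4.2, CropB=-2.7, CropF=-0.1, CropA=-2.8
Best worst-case = 4.2 → CropD.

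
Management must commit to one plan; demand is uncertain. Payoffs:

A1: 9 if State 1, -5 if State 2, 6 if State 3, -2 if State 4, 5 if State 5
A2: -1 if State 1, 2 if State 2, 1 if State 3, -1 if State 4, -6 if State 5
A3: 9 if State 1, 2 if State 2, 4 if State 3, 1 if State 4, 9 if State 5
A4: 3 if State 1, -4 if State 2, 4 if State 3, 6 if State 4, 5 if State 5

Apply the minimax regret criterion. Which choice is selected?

Column bests: State 1=9, State 2=2, State 3=6, State 4=6, State 5=9.
A1 regrets: 0, 7, 0, 8, 4 → max 8
A2 regrets: 10, 0, 5, 7, 15 → max 15
A3 regrets: 0, 0, 2, 5, 0 → max 5
A4 regrets: 6, 6, 2, 0, 4 → max 6
Smallest max regret = 5 → A3.

A3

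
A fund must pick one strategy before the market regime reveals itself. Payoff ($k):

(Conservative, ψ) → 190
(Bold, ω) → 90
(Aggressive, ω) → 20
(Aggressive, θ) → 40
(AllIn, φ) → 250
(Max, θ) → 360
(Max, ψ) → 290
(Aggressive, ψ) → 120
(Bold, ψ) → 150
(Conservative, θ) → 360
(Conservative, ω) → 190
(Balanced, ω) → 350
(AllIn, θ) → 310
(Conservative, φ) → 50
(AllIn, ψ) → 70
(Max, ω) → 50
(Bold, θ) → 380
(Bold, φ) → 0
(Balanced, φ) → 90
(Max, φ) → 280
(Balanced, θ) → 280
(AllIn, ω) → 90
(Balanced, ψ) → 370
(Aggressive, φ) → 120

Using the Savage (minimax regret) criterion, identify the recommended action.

Column bests: θ=380, φ=280, ψ=370, ω=350.
Conservative regrets: 20, 230, 180, 160 → max 230
Balanced regrets: 100, 190, 0, 0 → max 190
Aggressive regrets: 340, 160, 250, 330 → max 340
Bold regrets: 0, 280, 220, 260 → max 280
AllIn regrets: 70, 30, 300, 260 → max 300
Max regrets: 20, 0, 80, 300 → max 300
Smallest max regret = 190 → Balanced.

Balanced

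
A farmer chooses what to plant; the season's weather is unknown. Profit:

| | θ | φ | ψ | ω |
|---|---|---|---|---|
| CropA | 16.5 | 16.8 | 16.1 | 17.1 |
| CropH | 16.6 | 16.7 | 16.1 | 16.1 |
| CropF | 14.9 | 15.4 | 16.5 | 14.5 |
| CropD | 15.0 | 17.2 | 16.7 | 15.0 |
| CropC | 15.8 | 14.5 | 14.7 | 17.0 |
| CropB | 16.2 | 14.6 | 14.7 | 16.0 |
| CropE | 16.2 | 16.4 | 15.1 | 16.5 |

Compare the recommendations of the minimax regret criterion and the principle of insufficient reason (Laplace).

minimax regret → CropA; laplace → CropA (agree)

Column bests: θ=16.6, φ=17.2, ψ=16.7, ω=17.1.
CropA regrets: 0.1, 0.4, 0.6, 0.0 → max 0.6
CropH regrets: 0.0, 0.5, 0.6, 1.0 → max 1.0
CropF regrets: 1.7, 1.8, 0.2, 2.6 → max 2.6
CropD regrets: 1.6, 0.0, 0.0, 2.1 → max 2.1
CropC regrets: 0.8, 2.7, 2.0, 0.1 → max 2.7
CropB regrets: 0.4, 2.6, 2.0, 1.1 → max 2.6
CropE regrets: 0.4, 0.8, 1.6, 0.6 → max 1.6
Smallest max regret = 0.6 → CropA.
Row averages: CropA=16.625, CropH=16.375, CropF=15.325, CropD=15.975, CropC=15.5, CropB=15.375, CropE=16.05
Highest average = 16.625 → CropA.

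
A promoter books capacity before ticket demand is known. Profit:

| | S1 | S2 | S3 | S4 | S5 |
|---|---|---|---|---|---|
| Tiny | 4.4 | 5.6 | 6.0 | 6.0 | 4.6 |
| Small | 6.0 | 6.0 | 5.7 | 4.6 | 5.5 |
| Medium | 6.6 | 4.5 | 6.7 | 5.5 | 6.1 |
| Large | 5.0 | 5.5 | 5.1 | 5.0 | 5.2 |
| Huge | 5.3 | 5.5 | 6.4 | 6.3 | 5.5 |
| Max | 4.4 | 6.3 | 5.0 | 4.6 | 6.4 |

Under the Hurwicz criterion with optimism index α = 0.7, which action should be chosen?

Tiny: 0.7·6.0 + 0.3·4.4 = 5.52
Small: 0.7·6.0 + 0.3·4.6 = 5.58
Medium: 0.7·6.7 + 0.3·4.5 = 6.04
Large: 0.7·5.5 + 0.3·5.0 = 5.35
Huge: 0.7·6.4 + 0.3·5.3 = 6.07
Max: 0.7·6.4 + 0.3·4.4 = 5.8
Highest Hurwicz score = 6.07 → Huge.

Huge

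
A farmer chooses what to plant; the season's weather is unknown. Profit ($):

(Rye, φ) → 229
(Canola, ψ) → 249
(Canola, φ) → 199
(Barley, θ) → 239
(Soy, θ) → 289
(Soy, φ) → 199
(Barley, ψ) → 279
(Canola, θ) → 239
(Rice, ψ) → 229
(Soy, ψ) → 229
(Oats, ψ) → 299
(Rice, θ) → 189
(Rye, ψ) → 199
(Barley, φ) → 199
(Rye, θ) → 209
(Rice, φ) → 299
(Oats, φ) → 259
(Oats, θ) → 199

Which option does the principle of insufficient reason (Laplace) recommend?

Row averages: Oats=757/3, Soy=239, Rye=637/3, Rice=239, Barley=239, Canola=229
Highest average = 757/3 → Oats.

Oats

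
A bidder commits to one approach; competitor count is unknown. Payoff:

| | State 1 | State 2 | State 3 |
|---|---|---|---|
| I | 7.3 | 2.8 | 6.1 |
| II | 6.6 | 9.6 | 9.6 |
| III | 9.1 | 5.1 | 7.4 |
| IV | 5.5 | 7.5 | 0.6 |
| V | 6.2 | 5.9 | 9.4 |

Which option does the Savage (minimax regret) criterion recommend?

Column bests: State 1=9.1, State 2=9.6, State 3=9.6.
I regrets: 1.8, 6.8, 3.5 → max 6.8
II regrets: 2.5, 0.0, 0.0 → max 2.5
III regrets: 0.0, 4.5, 2.2 → max 4.5
IV regrets: 3.6, 2.1, 9.0 → max 9.0
V regrets: 2.9, 3.7, 0.2 → max 3.7
Smallest max regret = 2.5 → II.

II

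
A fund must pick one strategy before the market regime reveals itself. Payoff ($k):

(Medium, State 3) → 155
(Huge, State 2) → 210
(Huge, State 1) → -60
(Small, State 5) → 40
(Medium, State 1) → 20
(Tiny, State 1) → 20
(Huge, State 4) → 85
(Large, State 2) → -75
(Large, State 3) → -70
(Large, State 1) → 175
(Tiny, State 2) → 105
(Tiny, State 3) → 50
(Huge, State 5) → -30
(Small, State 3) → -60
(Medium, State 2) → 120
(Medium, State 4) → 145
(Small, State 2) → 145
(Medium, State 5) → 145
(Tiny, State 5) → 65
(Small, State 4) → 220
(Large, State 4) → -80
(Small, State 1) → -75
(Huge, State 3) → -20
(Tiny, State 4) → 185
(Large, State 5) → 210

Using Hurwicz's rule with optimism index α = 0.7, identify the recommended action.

Tiny

Tiny: 0.7·185 + 0.3·20 = 135.5
Small: 0.7·220 + 0.3·(-75) = 131.5
Medium: 0.7·155 + 0.3·20 = 114.5
Large: 0.7·210 + 0.3·(-80) = 123
Huge: 0.7·210 + 0.3·(-60) = 129
Highest Hurwicz score = 135.5 → Tiny.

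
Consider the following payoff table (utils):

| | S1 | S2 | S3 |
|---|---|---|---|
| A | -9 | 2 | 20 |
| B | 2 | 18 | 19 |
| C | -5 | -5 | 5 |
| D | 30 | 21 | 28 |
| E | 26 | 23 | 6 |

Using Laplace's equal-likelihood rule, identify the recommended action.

Row averages: A=13/3, B=13, C=-5/3, D=79/3, E=55/3
Highest average = 79/3 → D.

D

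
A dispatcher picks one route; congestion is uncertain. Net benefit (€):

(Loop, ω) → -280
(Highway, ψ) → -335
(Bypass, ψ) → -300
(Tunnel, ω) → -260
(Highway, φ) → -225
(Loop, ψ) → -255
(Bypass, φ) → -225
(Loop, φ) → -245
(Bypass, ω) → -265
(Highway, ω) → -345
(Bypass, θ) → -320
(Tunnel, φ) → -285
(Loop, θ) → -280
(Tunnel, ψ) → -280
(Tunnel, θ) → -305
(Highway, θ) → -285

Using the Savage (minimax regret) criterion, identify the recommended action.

Loop

Column bests: θ=-280, φ=-225, ψ=-255, ω=-260.
Bypass regrets: 40, 0, 45, 5 → max 45
Highway regrets: 5, 0, 80, 85 → max 85
Loop regrets: 0, 20, 0, 20 → max 20
Tunnel regrets: 25, 60, 25, 0 → max 60
Smallest max regret = 20 → Loop.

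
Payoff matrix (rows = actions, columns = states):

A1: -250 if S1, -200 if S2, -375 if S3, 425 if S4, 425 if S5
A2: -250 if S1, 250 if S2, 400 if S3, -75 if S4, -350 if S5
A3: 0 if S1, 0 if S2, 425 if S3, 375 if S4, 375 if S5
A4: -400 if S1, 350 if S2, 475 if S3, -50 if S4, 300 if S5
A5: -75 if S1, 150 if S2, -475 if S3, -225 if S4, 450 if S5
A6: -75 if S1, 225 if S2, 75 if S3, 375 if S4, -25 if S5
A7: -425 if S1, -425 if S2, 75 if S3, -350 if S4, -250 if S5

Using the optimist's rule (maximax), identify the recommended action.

A4

Row maxima: A1=425, A2=400, A3=425, A4=475, A5=450, A6=375, A7=75
Best best-case = 475 → A4.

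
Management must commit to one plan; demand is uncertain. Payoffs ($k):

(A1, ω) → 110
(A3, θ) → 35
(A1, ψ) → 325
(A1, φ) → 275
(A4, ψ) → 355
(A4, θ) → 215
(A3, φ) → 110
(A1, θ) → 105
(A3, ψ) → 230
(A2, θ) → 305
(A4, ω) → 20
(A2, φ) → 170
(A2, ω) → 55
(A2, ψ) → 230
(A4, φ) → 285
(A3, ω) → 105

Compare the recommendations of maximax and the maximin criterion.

maximax → A4; maximin → A1 (disagree)

Row maxima: A1=325, A2=305, A3=230, A4=355
Best best-case = 355 → A4.
Row minima: A1=105, A2=55, A3=35, A4=20
Best worst-case = 105 → A1.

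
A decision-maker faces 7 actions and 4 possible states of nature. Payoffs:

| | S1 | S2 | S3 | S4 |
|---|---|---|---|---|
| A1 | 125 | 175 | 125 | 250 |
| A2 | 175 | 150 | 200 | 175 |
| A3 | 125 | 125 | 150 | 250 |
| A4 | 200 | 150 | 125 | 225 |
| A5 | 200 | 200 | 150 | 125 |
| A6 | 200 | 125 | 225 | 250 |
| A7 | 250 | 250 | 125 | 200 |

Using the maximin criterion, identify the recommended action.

Row minima: A1=125, A2=150, A3=125, A4=125, A5=125, A6=125, A7=125
Best worst-case = 150 → A2.

A2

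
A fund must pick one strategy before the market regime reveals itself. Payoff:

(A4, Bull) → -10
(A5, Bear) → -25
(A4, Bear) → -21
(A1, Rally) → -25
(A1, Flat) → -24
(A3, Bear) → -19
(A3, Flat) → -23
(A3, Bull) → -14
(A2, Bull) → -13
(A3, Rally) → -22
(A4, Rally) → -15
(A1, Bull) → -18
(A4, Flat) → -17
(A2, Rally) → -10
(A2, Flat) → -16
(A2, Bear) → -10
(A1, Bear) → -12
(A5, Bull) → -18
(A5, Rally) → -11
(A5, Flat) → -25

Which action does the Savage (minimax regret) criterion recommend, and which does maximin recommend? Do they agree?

minimax regret → A2; maximin → A2 (agree)

Column bests: Bear=-10, Flat=-16, Bull=-10, Rally=-10.
A1 regrets: 2, 8, 8, 15 → max 15
A2 regrets: 0, 0, 3, 0 → max 3
A3 regrets: 9, 7, 4, 12 → max 12
A4 regrets: 11, 1, 0, 5 → max 11
A5 regrets: 15, 9, 8, 1 → max 15
Smallest max regret = 3 → A2.
Row minima: A1=-25, A2=-16, A3=-23, A4=-21, A5=-25
Best worst-case = -16 → A2.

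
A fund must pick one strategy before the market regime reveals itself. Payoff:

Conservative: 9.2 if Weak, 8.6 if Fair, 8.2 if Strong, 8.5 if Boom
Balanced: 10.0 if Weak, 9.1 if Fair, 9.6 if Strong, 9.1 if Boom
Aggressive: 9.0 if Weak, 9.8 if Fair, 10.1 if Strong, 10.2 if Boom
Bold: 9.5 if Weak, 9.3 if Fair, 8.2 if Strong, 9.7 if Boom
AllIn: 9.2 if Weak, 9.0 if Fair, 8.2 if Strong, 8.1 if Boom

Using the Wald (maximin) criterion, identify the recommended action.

Row minima: Conservative=8.2, Balanced=9.1, Aggressive=9.0, Bold=8.2, AllIn=8.1
Best worst-case = 9.1 → Balanced.

Balanced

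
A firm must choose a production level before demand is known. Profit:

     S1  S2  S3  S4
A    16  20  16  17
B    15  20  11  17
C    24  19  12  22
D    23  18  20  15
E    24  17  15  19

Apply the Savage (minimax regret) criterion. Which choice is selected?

Column bests: S1=24, S2=20, S3=20, S4=22.
A regrets: 8, 0, 4, 5 → max 8
B regrets: 9, 0, 9, 5 → max 9
C regrets: 0, 1, 8, 0 → max 8
D regrets: 1, 2, 0, 7 → max 7
E regrets: 0, 3, 5, 3 → max 5
Smallest max regret = 5 → E.

E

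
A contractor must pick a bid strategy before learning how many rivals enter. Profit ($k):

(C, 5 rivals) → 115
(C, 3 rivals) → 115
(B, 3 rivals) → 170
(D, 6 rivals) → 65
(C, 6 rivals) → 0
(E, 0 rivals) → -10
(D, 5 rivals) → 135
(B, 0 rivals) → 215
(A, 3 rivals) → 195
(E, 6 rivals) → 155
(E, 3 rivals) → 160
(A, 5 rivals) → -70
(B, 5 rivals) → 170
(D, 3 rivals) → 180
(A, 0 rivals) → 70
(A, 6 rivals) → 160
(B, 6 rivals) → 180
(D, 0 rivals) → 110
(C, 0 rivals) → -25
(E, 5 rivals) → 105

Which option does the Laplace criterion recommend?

B

Row averages: A=88.75, B=183.75, C=51.25, D=122.5, E=102.5
Highest average = 183.75 → B.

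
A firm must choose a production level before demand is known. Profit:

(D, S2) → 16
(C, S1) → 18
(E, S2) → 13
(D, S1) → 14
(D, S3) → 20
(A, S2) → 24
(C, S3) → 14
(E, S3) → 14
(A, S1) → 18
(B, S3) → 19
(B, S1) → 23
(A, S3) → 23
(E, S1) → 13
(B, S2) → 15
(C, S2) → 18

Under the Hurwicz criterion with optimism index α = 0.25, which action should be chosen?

A: 0.25·24 + 0.75·18 = 19.5
B: 0.25·23 + 0.75·15 = 17
C: 0.25·18 + 0.75·14 = 15
D: 0.25·20 + 0.75·14 = 15.5
E: 0.25·14 + 0.75·13 = 13.25
Highest Hurwicz score = 19.5 → A.

A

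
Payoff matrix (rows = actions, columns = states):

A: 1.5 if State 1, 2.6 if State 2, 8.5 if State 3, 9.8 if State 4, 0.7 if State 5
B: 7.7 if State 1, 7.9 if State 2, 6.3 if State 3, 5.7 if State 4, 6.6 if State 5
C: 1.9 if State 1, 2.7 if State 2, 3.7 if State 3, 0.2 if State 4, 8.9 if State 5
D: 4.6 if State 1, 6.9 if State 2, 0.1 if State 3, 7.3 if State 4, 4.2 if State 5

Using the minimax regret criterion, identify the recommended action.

B

Column bests: State 1=7.7, State 2=7.9, State 3=8.5, State 4=9.8, State 5=8.9.
A regrets: 6.2, 5.3, 0.0, 0.0, 8.2 → max 8.2
B regrets: 0.0, 0.0, 2.2, 4.1, 2.3 → max 4.1
C regrets: 5.8, 5.2, 4.8, 9.6, 0.0 → max 9.6
D regrets: 3.1, 1.0, 8.4, 2.5, 4.7 → max 8.4
Smallest max regret = 4.1 → B.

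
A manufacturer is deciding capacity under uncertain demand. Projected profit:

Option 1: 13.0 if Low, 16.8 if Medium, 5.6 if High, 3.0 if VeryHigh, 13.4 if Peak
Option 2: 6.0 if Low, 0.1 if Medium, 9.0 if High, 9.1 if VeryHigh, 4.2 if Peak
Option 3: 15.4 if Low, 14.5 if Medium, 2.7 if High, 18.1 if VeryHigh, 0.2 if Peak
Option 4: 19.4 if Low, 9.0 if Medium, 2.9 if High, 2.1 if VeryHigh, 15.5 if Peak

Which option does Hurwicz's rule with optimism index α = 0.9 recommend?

Option 1: 0.9·16.8 + 0.1·3.0 = 15.42
Option 2: 0.9·9.1 + 0.1·0.1 = 8.2
Option 3: 0.9·18.1 + 0.1·0.2 = 16.31
Option 4: 0.9·19.4 + 0.1·2.1 = 17.67
Highest Hurwicz score = 17.67 → Option 4.

Option 4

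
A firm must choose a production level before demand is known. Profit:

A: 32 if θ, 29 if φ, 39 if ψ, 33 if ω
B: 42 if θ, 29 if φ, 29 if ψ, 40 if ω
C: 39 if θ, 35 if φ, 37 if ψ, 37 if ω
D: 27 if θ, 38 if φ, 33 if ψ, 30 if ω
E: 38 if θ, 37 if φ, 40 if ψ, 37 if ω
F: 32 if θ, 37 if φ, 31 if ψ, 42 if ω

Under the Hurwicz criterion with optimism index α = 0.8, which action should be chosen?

F

A: 0.8·39 + 0.2·29 = 37
B: 0.8·42 + 0.2·29 = 39.4
C: 0.8·39 + 0.2·35 = 38.2
D: 0.8·38 + 0.2·27 = 35.8
E: 0.8·40 + 0.2·37 = 39.4
F: 0.8·42 + 0.2·31 = 39.8
Highest Hurwicz score = 39.8 → F.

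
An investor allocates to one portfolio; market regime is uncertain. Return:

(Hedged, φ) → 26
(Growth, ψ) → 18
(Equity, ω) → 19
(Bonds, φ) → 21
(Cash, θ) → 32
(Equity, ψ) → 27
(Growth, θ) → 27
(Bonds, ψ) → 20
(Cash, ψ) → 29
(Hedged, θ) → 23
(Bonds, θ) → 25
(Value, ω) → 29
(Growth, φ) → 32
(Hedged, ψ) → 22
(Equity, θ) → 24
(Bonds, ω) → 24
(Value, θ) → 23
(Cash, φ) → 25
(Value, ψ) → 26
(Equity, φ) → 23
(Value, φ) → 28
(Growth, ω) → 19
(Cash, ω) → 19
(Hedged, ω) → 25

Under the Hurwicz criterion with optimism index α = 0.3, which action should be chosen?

Value

Equity: 0.3·27 + 0.7·19 = 21.4
Growth: 0.3·32 + 0.7·18 = 22.2
Bonds: 0.3·25 + 0.7·20 = 21.5
Value: 0.3·29 + 0.7·23 = 24.8
Hedged: 0.3·26 + 0.7·22 = 23.2
Cash: 0.3·32 + 0.7·19 = 22.9
Highest Hurwicz score = 24.8 → Value.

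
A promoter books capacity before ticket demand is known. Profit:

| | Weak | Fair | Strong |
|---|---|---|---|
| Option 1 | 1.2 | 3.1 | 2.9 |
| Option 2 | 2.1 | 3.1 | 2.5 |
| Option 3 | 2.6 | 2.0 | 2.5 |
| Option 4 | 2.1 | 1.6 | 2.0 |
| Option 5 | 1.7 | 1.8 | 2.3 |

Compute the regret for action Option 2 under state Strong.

Best payoff under Strong is 2.9.
Regret = 2.9 − 2.5 = 0.4.

0.4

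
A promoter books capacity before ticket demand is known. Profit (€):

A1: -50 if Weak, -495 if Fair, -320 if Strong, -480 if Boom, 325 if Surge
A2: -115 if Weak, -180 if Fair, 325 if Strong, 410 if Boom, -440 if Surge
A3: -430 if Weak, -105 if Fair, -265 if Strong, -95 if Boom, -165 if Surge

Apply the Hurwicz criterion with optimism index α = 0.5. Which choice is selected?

A1: 0.5·325 + 0.5·(-495) = -85
A2: 0.5·410 + 0.5·(-440) = -15
A3: 0.5·(-95) + 0.5·(-430) = -262.5
Highest Hurwicz score = -15 → A2.

A2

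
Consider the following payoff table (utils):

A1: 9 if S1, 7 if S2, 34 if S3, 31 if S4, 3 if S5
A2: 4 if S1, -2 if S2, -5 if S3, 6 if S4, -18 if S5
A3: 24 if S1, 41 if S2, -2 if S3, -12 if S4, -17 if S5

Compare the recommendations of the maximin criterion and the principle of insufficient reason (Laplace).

Row minima: A1=3, A2=-18, A3=-17
Best worst-case = 3 → A1.
Row averages: A1=16.8, A2=-3, A3=6.8
Highest average = 16.8 → A1.

maximin → A1; laplace → A1 (agree)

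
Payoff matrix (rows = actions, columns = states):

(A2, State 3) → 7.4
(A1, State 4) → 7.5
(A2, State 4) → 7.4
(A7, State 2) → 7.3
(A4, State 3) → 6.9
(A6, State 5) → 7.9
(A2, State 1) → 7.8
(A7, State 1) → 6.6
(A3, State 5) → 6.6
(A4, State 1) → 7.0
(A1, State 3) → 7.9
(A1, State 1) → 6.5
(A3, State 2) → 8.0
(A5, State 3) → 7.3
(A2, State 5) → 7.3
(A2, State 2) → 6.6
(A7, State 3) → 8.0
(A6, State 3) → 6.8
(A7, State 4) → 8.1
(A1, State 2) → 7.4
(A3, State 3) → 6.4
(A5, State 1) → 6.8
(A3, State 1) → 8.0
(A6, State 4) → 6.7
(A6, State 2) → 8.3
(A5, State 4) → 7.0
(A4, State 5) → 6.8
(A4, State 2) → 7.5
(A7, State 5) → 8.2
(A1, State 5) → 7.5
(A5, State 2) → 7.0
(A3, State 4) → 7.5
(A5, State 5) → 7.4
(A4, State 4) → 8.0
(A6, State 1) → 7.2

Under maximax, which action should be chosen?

A6

Row maxima: A1=7.9, A2=7.8, A3=8.0, A4=8.0, A5=7.4, A6=8.3, A7=8.2
Best best-case = 8.3 → A6.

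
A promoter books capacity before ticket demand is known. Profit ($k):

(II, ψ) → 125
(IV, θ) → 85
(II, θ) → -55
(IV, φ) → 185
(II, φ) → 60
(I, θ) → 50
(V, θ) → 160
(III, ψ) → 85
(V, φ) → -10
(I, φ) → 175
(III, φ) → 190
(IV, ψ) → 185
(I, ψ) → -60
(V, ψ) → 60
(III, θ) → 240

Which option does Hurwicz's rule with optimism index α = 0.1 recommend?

III

I: 0.1·175 + 0.9·(-60) = -36.5
II: 0.1·125 + 0.9·(-55) = -37
III: 0.1·240 + 0.9·85 = 100.5
IV: 0.1·185 + 0.9·85 = 95
V: 0.1·160 + 0.9·(-10) = 7
Highest Hurwicz score = 100.5 → III.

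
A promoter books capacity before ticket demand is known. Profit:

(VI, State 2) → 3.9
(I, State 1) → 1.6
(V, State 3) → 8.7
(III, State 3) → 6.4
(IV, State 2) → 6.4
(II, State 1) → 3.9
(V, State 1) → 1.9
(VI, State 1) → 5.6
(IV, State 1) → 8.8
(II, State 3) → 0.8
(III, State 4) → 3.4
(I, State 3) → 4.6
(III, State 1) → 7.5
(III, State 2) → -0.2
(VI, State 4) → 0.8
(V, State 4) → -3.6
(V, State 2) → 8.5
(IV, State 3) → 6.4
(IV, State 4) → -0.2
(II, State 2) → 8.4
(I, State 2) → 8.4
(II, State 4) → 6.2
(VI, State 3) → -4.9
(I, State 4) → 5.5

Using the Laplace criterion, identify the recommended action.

IV

Row averages: I=5.025, II=4.825, III=4.275, IV=5.35, V=3.875, VI=1.35
Highest average = 5.35 → IV.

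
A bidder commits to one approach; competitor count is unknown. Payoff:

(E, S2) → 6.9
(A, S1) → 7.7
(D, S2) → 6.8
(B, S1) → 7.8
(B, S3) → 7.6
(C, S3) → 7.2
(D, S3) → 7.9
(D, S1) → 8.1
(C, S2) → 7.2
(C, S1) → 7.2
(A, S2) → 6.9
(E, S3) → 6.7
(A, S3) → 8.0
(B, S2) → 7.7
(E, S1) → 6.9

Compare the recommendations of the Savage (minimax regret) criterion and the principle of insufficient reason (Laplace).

Column bests: S1=8.1, S2=7.7, S3=8.0.
A regrets: 0.4, 0.8, 0.0 → max 0.8
B regrets: 0.3, 0.0, 0.4 → max 0.4
C regrets: 0.9, 0.5, 0.8 → max 0.9
D regrets: 0.0, 0.9, 0.1 → max 0.9
E regrets: 1.2, 0.8, 1.3 → max 1.3
Smallest max regret = 0.4 → B.
Row averages: A=113/15, B=7.7, C=7.2, D=7.6, E=41/6
Highest average = 7.7 → B.

minimax regret → B; laplace → B (agree)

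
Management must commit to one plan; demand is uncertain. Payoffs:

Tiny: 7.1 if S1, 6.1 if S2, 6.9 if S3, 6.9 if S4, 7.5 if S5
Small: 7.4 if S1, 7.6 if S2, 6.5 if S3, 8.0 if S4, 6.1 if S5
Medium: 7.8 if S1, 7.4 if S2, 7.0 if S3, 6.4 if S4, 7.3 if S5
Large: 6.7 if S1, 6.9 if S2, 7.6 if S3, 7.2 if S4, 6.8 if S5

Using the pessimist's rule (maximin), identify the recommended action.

Large

Row minima: Tiny=6.1, Small=6.1, Medium=6.4, Large=6.7
Best worst-case = 6.7 → Large.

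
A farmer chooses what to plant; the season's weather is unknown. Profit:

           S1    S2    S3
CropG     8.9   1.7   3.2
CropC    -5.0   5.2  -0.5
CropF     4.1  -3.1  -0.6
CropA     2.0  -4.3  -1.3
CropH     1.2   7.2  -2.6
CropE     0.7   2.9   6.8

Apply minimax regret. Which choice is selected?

Column bests: S1=8.9, S2=7.2, S3=6.8.
CropG regrets: 0.0, 5.5, 3.6 → max 5.5
CropC regrets: 13.9, 2.0, 7.3 → max 13.9
CropF regrets: 4.8, 10.3, 7.4 → max 10.3
CropA regrets: 6.9, 11.5, 8.1 → max 11.5
CropH regrets: 7.7, 0.0, 9.4 → max 9.4
CropE regrets: 8.2, 4.3, 0.0 → max 8.2
Smallest max regret = 5.5 → CropG.

CropG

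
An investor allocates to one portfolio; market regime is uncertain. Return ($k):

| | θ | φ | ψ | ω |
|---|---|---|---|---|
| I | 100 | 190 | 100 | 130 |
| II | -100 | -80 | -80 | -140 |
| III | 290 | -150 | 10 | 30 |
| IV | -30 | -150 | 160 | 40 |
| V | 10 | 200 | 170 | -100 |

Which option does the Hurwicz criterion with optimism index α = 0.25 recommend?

I: 0.25·190 + 0.75·100 = 122.5
II: 0.25·(-80) + 0.75·(-140) = -125
III: 0.25·290 + 0.75·(-150) = -40
IV: 0.25·160 + 0.75·(-150) = -72.5
V: 0.25·200 + 0.75·(-100) = -25
Highest Hurwicz score = 122.5 → I.

I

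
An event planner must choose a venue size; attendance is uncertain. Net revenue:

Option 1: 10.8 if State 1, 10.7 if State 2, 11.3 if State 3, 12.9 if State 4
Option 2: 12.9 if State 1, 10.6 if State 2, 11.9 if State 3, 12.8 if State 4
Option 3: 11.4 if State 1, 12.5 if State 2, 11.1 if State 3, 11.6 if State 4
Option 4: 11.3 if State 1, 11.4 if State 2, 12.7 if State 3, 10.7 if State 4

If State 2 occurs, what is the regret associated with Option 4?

Best payoff under State 2 is 12.5.
Regret = 12.5 − 11.4 = 1.1.

1.1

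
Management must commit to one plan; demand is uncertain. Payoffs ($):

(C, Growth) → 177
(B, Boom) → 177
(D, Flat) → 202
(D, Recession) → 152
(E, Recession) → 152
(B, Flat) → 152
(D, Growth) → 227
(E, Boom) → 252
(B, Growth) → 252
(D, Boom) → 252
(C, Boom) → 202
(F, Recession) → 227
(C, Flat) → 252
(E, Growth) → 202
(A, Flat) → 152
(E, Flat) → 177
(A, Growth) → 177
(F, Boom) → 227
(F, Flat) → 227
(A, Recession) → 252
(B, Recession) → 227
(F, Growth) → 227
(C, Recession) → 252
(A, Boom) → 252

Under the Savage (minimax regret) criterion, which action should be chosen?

F

Column bests: Recession=252, Flat=252, Growth=252, Boom=252.
A regrets: 0, 100, 75, 0 → max 100
B regrets: 25, 100, 0, 75 → max 100
C regrets: 0, 0, 75, 50 → max 75
D regrets: 100, 50, 25, 0 → max 100
E regrets: 100, 75, 50, 0 → max 100
F regrets: 25, 25, 25, 25 → max 25
Smallest max regret = 25 → F.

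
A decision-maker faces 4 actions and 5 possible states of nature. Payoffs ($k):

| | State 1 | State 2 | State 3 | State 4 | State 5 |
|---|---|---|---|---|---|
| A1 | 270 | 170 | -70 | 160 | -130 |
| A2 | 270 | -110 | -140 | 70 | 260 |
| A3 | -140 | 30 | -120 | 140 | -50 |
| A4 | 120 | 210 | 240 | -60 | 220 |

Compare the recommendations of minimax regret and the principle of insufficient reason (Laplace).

minimax regret → A4; laplace → A4 (agree)

Column bests: State 1=270, State 2=210, State 3=240, State 4=160, State 5=260.
A1 regrets: 0, 40, 310, 0, 390 → max 390
A2 regrets: 0, 320, 380, 90, 0 → max 380
A3 regrets: 410, 180, 360, 20, 310 → max 410
A4 regrets: 150, 0, 0, 220, 40 → max 220
Smallest max regret = 220 → A4.
Row averages: A1=80, A2=70, A3=-28, A4=146
Highest average = 146 → A4.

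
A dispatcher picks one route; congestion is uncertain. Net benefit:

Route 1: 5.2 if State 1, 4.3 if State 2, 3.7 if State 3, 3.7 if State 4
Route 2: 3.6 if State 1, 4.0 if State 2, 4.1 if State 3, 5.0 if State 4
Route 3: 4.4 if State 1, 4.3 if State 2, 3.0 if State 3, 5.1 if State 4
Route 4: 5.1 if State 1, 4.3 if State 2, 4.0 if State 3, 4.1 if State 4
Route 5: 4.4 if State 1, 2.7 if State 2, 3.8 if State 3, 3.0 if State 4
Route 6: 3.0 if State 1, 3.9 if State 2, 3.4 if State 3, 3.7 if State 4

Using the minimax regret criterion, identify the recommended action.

Column bests: State 1=5.2, State 2=4.3, State 3=4.1, State 4=5.1.
Route 1 regrets: 0.0, 0.0, 0.4, 1.4 → max 1.4
Route 2 regrets: 1.6, 0.3, 0.0, 0.1 → max 1.6
Route 3 regrets: 0.8, 0.0, 1.1, 0.0 → max 1.1
Route 4 regrets: 0.1, 0.0, 0.1, 1.0 → max 1.0
Route 5 regrets: 0.8, 1.6, 0.3, 2.1 → max 2.1
Route 6 regrets: 2.2, 0.4, 0.7, 1.4 → max 2.2
Smallest max regret = 1.0 → Route 4.

Route 4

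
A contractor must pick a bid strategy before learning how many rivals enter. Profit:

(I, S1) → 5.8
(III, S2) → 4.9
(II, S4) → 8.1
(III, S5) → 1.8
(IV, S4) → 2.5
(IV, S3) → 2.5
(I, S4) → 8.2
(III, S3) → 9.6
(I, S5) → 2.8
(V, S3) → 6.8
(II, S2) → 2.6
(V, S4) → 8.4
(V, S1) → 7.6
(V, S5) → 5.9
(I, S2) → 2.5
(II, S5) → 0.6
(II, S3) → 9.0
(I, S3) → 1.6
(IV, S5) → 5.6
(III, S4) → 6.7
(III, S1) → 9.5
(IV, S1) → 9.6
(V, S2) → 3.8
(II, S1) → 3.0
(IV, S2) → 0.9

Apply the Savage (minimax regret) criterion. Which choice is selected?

V

Column bests: S1=9.6, S2=4.9, S3=9.6, S4=8.4, S5=5.9.
I regrets: 3.8, 2.4, 8.0, 0.2, 3.1 → max 8.0
II regrets: 6.6, 2.3, 0.6, 0.3, 5.3 → max 6.6
III regrets: 0.1, 0.0, 0.0, 1.7, 4.1 → max 4.1
IV regrets: 0.0, 4.0, 7.1, 5.9, 0.3 → max 7.1
V regrets: 2.0, 1.1, 2.8, 0.0, 0.0 → max 2.8
Smallest max regret = 2.8 → V.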